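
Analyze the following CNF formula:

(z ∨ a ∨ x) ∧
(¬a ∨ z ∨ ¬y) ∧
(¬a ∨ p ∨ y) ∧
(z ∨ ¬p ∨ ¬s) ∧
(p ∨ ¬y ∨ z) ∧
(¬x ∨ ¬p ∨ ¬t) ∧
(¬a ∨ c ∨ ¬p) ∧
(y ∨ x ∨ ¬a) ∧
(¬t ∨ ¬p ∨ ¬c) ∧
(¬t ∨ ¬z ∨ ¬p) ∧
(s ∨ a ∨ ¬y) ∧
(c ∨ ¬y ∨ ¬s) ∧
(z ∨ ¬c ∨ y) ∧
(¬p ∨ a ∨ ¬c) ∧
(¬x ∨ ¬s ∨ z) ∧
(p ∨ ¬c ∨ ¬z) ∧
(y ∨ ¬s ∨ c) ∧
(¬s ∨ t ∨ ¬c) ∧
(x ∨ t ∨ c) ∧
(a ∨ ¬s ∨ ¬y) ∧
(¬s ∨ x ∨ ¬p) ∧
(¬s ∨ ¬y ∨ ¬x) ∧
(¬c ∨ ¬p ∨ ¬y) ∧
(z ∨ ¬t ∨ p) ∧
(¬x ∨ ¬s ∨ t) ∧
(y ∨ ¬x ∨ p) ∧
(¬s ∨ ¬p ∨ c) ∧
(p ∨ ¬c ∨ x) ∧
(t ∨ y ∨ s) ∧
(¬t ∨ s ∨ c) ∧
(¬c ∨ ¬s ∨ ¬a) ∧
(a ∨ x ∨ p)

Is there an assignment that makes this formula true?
Yes

Yes, the formula is satisfiable.

One satisfying assignment is: c=False, s=False, a=True, x=True, p=False, y=True, z=True, t=False

Verification: With this assignment, all 32 clauses evaluate to true.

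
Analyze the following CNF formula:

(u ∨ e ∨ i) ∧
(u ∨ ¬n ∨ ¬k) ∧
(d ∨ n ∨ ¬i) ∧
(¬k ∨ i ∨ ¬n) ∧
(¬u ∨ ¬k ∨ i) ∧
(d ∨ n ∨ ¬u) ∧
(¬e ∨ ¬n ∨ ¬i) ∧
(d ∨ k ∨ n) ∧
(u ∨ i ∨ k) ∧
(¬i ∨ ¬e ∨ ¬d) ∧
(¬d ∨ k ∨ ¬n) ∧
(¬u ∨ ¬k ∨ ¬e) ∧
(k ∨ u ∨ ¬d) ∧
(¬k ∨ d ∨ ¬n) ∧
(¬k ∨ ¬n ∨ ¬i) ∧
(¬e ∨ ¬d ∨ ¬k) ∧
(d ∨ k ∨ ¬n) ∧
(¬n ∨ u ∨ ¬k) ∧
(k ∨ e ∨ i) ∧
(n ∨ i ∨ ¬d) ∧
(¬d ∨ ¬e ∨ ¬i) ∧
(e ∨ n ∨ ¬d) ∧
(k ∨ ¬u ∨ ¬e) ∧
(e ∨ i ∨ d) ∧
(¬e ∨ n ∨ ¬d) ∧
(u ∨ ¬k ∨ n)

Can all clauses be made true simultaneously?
No

No, the formula is not satisfiable.

No assignment of truth values to the variables can make all 26 clauses true simultaneously.

The formula is UNSAT (unsatisfiable).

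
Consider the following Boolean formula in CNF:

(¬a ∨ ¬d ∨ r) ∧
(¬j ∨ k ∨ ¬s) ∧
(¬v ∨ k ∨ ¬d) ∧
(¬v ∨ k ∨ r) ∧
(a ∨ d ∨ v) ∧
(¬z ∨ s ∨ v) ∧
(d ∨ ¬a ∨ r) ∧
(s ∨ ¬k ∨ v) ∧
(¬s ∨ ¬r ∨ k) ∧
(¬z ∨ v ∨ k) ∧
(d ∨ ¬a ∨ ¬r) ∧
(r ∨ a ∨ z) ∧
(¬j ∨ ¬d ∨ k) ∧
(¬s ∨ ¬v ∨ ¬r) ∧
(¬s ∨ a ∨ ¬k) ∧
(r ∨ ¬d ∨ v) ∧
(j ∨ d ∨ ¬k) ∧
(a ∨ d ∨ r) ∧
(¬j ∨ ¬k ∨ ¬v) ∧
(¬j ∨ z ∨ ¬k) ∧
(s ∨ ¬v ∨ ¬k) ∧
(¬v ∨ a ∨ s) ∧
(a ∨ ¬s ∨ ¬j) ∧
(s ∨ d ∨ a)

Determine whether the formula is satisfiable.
Yes

Yes, the formula is satisfiable.

One satisfying assignment is: k=False, s=False, a=False, v=False, r=True, d=True, z=False, j=False

Verification: With this assignment, all 24 clauses evaluate to true.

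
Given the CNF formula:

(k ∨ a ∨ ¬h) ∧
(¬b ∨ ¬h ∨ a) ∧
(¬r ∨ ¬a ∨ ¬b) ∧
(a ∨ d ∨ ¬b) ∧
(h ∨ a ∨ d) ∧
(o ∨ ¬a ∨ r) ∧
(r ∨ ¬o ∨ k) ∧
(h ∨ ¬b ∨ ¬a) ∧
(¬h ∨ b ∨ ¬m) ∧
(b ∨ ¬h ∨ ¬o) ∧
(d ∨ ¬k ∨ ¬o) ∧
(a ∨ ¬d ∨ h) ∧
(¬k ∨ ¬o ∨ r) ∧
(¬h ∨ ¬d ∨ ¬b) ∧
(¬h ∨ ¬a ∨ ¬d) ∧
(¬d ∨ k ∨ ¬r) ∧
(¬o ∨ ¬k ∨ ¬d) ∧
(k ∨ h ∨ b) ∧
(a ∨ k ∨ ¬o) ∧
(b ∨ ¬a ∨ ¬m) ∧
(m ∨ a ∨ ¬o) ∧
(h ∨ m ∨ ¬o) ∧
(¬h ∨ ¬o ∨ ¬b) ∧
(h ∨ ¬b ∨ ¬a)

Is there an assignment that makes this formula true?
Yes

Yes, the formula is satisfiable.

One satisfying assignment is: k=True, h=True, a=False, b=False, m=False, d=False, o=False, r=False

Verification: With this assignment, all 24 clauses evaluate to true.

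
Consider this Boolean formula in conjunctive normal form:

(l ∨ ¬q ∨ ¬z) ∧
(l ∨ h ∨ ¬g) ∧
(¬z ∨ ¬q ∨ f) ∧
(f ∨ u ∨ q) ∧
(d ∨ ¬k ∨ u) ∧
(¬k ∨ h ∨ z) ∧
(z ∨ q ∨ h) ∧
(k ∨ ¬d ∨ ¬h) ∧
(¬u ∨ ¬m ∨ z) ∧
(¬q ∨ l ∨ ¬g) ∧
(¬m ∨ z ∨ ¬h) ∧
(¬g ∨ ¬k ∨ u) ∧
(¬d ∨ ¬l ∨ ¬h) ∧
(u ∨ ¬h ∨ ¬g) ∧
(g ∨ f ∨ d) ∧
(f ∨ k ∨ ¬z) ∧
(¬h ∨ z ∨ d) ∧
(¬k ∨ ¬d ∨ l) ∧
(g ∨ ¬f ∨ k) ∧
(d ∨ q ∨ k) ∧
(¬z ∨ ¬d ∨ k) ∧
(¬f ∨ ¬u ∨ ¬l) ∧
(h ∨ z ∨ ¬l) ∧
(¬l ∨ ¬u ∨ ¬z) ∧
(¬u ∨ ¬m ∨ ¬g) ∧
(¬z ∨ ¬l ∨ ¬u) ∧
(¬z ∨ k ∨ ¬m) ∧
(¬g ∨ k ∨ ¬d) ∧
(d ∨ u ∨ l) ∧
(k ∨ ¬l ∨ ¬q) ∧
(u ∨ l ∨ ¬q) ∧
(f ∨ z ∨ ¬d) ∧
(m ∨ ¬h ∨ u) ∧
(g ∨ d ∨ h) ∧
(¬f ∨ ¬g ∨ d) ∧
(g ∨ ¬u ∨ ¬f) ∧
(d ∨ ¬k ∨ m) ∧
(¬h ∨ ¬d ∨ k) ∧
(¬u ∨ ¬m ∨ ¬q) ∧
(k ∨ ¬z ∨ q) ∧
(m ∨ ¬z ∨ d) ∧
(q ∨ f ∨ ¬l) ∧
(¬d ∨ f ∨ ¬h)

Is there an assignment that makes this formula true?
Yes

Yes, the formula is satisfiable.

One satisfying assignment is: h=False, g=False, d=True, l=True, z=True, u=False, k=True, m=True, f=True, q=True

Verification: With this assignment, all 43 clauses evaluate to true.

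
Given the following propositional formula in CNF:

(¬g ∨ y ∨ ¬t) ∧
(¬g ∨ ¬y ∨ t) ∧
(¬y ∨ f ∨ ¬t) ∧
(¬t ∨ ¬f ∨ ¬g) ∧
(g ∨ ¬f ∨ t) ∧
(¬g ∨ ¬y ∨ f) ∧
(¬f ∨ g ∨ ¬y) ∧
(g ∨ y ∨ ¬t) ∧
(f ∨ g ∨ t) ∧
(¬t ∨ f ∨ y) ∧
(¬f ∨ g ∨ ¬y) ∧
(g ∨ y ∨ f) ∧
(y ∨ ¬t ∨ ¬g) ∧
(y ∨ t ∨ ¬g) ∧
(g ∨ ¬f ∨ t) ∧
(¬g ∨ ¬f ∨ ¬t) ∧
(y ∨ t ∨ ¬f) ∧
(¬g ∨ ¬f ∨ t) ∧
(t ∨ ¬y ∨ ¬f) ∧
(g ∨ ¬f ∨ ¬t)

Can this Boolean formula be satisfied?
No

No, the formula is not satisfiable.

No assignment of truth values to the variables can make all 20 clauses true simultaneously.

The formula is UNSAT (unsatisfiable).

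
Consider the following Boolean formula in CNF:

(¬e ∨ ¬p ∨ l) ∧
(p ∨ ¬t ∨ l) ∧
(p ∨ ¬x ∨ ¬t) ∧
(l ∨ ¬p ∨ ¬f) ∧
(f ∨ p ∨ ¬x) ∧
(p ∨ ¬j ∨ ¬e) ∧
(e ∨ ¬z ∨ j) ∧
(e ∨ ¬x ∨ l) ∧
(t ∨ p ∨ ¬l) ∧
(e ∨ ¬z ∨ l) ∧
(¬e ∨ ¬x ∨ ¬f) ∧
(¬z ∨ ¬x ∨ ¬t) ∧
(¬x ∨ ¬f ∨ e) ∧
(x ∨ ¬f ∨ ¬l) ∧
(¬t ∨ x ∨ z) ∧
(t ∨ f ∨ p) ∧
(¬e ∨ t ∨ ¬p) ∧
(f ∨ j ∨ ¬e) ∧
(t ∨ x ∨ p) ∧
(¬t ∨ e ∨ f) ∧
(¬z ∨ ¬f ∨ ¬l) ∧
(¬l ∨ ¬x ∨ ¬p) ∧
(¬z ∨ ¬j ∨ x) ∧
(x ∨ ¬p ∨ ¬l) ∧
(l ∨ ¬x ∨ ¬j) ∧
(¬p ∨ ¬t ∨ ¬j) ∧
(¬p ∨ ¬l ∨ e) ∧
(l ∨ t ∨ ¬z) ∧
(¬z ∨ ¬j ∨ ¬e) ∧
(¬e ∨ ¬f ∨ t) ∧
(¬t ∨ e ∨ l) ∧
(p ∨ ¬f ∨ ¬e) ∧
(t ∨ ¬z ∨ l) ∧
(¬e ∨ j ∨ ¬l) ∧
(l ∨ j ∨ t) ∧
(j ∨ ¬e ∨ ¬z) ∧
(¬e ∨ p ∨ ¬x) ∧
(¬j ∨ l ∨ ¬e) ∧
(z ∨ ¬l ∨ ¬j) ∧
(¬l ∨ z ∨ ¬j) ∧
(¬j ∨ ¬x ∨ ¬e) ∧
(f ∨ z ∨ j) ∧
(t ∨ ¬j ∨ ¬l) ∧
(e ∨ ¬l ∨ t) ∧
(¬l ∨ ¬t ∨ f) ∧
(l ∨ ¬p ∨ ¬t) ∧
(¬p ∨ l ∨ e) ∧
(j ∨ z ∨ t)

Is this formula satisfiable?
No

No, the formula is not satisfiable.

No assignment of truth values to the variables can make all 48 clauses true simultaneously.

The formula is UNSAT (unsatisfiable).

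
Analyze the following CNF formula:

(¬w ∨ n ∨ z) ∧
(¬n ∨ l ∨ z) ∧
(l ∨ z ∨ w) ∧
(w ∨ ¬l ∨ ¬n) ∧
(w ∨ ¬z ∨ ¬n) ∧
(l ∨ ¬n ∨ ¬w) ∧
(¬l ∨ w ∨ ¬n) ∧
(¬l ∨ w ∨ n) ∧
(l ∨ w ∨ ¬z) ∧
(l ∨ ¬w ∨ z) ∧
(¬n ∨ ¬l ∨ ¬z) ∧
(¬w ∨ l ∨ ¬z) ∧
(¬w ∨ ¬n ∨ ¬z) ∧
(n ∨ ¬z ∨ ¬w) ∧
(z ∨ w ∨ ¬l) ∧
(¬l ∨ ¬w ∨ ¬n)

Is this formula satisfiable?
No

No, the formula is not satisfiable.

No assignment of truth values to the variables can make all 16 clauses true simultaneously.

The formula is UNSAT (unsatisfiable).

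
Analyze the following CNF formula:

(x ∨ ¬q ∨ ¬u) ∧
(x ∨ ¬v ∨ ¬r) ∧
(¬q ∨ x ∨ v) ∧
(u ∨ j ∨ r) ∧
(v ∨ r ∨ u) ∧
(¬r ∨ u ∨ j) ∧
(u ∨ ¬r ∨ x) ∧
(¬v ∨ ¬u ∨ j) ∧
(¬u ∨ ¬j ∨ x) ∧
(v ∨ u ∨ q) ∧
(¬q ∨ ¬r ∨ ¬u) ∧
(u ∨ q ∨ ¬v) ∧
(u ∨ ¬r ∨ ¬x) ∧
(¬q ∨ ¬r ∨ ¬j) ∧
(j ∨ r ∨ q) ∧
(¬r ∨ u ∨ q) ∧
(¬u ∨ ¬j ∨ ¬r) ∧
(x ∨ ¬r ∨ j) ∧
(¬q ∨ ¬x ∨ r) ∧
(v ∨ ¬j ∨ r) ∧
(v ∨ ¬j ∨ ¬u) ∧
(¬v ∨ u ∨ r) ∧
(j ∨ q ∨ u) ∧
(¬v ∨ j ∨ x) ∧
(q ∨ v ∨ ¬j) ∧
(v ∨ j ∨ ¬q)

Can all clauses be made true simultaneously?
Yes

Yes, the formula is satisfiable.

One satisfying assignment is: q=False, x=True, j=True, r=False, v=True, u=True

Verification: With this assignment, all 26 clauses evaluate to true.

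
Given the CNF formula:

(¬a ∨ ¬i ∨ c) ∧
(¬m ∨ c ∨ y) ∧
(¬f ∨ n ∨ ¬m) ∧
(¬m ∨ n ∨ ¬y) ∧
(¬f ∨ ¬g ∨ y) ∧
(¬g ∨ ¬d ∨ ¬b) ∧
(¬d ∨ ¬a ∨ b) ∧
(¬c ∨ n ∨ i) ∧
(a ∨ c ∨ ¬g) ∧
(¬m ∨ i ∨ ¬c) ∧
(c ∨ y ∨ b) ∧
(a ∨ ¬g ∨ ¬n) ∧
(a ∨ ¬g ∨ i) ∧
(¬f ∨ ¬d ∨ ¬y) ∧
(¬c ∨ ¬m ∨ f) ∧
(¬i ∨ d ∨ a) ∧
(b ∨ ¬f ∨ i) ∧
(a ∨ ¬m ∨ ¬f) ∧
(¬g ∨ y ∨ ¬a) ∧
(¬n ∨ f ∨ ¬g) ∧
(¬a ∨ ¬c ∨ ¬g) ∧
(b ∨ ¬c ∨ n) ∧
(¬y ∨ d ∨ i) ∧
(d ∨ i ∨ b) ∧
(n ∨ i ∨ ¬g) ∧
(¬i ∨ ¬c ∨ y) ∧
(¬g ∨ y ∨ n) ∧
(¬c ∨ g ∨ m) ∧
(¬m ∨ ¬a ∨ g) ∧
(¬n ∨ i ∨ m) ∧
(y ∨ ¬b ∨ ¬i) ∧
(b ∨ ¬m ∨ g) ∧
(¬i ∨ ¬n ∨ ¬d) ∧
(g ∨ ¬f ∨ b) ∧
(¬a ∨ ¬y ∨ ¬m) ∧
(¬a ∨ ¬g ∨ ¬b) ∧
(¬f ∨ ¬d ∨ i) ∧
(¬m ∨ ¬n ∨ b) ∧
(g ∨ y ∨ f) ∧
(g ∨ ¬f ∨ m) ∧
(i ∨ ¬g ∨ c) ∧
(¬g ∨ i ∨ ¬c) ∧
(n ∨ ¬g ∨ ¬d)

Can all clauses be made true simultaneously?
Yes

Yes, the formula is satisfiable.

One satisfying assignment is: g=False, a=True, n=False, y=True, i=False, c=False, b=True, f=False, d=True, m=False

Verification: With this assignment, all 43 clauses evaluate to true.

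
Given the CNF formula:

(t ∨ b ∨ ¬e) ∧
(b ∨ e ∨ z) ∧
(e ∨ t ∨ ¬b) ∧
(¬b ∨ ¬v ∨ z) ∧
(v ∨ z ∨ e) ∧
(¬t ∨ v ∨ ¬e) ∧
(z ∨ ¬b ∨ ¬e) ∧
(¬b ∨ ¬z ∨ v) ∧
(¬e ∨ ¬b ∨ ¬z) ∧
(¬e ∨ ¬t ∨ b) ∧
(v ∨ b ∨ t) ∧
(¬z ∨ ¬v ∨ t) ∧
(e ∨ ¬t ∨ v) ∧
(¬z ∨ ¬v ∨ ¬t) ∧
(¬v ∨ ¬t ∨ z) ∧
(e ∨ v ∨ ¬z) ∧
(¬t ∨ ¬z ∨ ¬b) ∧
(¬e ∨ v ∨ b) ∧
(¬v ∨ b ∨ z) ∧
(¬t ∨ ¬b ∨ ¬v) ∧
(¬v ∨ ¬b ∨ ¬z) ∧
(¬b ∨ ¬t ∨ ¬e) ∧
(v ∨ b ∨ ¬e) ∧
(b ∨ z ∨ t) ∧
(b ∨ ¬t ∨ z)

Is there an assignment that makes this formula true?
No

No, the formula is not satisfiable.

No assignment of truth values to the variables can make all 25 clauses true simultaneously.

The formula is UNSAT (unsatisfiable).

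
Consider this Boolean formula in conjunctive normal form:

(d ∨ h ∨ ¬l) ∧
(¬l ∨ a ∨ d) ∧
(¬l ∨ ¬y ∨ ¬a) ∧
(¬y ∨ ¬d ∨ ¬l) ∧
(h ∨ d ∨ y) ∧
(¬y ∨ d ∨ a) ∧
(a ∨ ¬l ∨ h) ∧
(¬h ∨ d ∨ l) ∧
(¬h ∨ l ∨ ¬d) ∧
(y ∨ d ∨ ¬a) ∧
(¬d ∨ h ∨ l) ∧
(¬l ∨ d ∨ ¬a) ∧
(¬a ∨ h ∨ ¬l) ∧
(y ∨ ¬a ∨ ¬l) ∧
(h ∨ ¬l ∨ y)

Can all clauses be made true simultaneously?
Yes

Yes, the formula is satisfiable.

One satisfying assignment is: d=False, h=False, a=True, l=False, y=True

Verification: With this assignment, all 15 clauses evaluate to true.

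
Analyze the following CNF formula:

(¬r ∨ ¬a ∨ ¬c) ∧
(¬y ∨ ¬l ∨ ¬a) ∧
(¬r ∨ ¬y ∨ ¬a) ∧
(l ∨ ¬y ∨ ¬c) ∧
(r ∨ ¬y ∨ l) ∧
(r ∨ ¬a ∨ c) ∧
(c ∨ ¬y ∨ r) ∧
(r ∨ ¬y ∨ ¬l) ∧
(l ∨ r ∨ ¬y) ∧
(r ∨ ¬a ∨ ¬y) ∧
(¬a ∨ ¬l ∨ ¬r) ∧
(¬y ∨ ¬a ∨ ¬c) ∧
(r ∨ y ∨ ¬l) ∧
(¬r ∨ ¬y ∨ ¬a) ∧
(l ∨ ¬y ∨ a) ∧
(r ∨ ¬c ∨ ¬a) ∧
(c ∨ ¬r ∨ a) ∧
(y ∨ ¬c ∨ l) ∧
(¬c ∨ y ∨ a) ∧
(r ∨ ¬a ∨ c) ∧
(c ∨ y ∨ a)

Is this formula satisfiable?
Yes

Yes, the formula is satisfiable.

One satisfying assignment is: c=True, l=True, a=False, r=True, y=True

Verification: With this assignment, all 21 clauses evaluate to true.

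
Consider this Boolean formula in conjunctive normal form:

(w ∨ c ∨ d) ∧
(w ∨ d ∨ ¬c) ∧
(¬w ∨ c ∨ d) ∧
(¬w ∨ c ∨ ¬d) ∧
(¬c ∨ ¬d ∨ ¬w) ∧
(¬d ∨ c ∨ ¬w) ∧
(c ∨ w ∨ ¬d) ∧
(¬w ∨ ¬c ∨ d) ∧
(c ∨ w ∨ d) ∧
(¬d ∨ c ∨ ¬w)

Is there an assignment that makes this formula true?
Yes

Yes, the formula is satisfiable.

One satisfying assignment is: w=False, d=True, c=True

Verification: With this assignment, all 10 clauses evaluate to true.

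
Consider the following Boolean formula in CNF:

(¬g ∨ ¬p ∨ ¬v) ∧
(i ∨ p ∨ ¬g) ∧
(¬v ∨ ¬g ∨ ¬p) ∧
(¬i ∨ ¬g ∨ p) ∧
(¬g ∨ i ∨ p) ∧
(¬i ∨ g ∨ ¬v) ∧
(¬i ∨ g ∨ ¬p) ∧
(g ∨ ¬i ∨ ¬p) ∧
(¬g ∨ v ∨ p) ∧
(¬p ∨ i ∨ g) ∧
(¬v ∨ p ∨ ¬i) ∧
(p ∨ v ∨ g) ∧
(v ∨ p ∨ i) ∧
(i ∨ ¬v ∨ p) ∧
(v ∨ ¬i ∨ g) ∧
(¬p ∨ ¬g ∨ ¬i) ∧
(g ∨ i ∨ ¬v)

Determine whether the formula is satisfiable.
Yes

Yes, the formula is satisfiable.

One satisfying assignment is: p=True, i=False, g=True, v=False

Verification: With this assignment, all 17 clauses evaluate to true.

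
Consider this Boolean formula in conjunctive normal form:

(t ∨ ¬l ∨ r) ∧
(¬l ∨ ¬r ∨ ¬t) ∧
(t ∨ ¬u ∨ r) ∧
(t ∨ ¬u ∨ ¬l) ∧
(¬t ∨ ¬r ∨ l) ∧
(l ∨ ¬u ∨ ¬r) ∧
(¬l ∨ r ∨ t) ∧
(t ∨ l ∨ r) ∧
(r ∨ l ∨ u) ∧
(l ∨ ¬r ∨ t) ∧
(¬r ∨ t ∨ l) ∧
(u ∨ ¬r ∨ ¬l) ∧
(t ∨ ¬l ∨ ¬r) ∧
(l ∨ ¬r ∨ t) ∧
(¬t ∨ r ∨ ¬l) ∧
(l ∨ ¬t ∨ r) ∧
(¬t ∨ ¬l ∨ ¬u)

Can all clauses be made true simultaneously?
No

No, the formula is not satisfiable.

No assignment of truth values to the variables can make all 17 clauses true simultaneously.

The formula is UNSAT (unsatisfiable).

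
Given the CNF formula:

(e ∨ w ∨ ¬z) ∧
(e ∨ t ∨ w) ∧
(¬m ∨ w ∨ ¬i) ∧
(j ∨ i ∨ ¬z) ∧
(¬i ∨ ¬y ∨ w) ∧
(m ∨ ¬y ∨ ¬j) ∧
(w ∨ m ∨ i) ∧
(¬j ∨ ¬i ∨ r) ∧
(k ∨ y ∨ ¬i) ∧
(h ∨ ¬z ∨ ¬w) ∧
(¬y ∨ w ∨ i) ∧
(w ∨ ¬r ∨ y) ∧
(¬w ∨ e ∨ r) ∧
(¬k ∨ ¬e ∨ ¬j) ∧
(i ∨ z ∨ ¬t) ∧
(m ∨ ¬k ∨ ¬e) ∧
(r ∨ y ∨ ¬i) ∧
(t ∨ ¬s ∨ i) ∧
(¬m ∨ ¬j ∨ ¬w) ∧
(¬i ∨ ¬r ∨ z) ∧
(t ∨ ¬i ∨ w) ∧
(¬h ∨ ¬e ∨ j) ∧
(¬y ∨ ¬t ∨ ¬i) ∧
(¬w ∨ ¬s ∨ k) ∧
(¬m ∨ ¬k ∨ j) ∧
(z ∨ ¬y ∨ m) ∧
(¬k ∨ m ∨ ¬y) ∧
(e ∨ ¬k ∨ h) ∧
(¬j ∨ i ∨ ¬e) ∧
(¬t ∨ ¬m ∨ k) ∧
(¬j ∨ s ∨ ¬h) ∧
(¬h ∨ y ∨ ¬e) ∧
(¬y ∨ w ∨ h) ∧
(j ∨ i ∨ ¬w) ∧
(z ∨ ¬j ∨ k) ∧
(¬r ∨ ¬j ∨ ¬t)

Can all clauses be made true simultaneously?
Yes

Yes, the formula is satisfiable.

One satisfying assignment is: e=True, h=False, s=False, i=False, m=True, z=False, r=False, y=False, j=False, k=False, t=False, w=False

Verification: With this assignment, all 36 clauses evaluate to true.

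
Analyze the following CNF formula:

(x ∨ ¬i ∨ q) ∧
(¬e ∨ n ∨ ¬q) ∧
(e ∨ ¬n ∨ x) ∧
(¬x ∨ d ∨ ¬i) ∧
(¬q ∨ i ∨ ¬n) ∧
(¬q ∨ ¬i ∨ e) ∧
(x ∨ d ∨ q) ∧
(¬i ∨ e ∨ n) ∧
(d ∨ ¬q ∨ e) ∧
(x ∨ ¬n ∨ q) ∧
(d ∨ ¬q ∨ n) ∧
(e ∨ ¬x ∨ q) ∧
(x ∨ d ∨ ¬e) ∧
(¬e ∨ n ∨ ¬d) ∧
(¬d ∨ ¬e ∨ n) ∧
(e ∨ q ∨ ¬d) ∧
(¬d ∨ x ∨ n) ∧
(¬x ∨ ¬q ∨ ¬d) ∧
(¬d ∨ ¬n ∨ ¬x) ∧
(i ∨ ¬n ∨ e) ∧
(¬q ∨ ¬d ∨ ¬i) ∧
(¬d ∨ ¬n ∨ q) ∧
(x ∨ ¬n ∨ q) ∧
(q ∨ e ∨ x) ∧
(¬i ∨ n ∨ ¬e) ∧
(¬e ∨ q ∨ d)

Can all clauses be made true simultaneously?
No

No, the formula is not satisfiable.

No assignment of truth values to the variables can make all 26 clauses true simultaneously.

The formula is UNSAT (unsatisfiable).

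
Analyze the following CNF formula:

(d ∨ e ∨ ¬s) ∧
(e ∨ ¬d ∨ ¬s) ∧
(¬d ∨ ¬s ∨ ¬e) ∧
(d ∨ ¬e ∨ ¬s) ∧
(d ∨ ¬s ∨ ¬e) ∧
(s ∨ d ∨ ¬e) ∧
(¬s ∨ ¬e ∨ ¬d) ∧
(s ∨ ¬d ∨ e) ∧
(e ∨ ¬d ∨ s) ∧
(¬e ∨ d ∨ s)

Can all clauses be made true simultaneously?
Yes

Yes, the formula is satisfiable.

One satisfying assignment is: d=False, s=False, e=False

Verification: With this assignment, all 10 clauses evaluate to true.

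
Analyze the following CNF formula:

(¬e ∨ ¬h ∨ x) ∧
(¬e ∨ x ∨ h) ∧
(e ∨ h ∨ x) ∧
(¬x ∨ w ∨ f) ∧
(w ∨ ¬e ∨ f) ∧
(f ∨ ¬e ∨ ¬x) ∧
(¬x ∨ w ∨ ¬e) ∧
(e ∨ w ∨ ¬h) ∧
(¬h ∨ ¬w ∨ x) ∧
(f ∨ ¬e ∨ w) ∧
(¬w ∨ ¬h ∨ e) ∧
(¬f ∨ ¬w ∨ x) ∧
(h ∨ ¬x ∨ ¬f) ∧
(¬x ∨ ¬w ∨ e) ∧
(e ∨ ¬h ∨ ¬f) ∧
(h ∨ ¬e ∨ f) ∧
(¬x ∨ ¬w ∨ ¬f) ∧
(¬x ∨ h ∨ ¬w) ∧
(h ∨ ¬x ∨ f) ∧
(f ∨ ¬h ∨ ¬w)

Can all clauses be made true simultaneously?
No

No, the formula is not satisfiable.

No assignment of truth values to the variables can make all 20 clauses true simultaneously.

The formula is UNSAT (unsatisfiable).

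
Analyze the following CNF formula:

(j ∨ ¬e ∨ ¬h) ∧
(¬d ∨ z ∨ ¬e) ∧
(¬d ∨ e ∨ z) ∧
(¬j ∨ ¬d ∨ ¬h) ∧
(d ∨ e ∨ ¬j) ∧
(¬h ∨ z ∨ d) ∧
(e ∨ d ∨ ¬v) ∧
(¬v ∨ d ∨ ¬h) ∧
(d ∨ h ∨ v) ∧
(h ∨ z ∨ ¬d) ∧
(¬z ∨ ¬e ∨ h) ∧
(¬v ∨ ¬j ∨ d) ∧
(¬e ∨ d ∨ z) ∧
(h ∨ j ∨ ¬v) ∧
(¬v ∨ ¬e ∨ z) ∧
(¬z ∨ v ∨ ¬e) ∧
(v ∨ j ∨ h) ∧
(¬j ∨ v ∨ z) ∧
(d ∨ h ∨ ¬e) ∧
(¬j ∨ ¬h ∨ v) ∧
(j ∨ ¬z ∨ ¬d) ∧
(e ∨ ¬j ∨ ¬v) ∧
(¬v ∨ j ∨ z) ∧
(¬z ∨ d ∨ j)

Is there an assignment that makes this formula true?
Yes

Yes, the formula is satisfiable.

One satisfying assignment is: e=False, j=True, v=False, z=True, d=True, h=False

Verification: With this assignment, all 24 clauses evaluate to true.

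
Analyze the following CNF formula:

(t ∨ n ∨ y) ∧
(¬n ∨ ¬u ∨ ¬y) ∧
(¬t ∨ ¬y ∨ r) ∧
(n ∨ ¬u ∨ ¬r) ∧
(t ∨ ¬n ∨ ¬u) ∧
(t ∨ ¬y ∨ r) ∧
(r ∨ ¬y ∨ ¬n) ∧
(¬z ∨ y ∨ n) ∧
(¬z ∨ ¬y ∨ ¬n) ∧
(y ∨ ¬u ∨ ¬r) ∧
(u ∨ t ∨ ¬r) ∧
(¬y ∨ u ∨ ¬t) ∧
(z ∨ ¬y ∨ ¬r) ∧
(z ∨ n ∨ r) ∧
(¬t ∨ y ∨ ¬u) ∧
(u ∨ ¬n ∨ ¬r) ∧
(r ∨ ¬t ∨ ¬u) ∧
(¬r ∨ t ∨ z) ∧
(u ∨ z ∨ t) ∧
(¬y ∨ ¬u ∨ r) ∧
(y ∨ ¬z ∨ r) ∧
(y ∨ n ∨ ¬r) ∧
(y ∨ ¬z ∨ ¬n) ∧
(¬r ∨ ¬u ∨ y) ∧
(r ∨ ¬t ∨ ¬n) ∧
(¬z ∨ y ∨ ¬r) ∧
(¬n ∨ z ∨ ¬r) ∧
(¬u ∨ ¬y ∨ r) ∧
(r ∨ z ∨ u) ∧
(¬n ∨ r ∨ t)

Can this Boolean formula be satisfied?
No

No, the formula is not satisfiable.

No assignment of truth values to the variables can make all 30 clauses true simultaneously.

The formula is UNSAT (unsatisfiable).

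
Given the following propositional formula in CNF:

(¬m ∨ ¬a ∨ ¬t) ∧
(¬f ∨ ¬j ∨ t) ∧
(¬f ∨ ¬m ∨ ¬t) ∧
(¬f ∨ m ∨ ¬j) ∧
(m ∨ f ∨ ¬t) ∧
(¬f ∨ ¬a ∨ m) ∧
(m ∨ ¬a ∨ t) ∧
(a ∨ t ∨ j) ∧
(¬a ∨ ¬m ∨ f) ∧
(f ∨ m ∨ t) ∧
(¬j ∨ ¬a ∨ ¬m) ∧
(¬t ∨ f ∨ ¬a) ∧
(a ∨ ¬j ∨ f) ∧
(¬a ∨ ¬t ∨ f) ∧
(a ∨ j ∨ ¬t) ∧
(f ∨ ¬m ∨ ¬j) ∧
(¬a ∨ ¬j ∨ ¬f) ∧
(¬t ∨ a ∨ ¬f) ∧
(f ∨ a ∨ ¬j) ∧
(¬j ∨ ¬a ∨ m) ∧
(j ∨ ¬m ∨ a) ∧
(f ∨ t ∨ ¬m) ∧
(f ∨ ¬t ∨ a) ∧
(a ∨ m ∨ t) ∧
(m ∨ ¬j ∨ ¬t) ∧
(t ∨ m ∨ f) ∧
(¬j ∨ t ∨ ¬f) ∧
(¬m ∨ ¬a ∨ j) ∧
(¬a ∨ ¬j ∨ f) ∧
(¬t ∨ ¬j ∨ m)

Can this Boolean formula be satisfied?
No

No, the formula is not satisfiable.

No assignment of truth values to the variables can make all 30 clauses true simultaneously.

The formula is UNSAT (unsatisfiable).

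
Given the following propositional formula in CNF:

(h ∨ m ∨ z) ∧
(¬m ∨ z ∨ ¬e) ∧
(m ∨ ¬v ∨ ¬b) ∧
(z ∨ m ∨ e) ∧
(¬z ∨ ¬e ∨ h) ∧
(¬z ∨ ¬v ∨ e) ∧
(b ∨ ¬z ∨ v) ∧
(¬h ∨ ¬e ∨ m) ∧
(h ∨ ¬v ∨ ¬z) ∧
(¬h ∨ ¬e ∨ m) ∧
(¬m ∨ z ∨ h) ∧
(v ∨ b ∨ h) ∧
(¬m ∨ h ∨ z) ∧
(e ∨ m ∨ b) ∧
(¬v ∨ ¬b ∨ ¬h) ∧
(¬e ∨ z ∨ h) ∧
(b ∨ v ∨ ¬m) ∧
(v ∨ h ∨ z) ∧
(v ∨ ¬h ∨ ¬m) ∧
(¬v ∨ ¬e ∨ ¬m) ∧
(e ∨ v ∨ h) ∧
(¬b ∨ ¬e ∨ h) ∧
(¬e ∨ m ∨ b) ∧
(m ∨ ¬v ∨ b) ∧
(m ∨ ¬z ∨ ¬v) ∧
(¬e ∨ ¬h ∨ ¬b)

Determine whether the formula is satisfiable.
Yes

Yes, the formula is satisfiable.

One satisfying assignment is: v=False, z=True, b=True, e=False, h=True, m=False

Verification: With this assignment, all 26 clauses evaluate to true.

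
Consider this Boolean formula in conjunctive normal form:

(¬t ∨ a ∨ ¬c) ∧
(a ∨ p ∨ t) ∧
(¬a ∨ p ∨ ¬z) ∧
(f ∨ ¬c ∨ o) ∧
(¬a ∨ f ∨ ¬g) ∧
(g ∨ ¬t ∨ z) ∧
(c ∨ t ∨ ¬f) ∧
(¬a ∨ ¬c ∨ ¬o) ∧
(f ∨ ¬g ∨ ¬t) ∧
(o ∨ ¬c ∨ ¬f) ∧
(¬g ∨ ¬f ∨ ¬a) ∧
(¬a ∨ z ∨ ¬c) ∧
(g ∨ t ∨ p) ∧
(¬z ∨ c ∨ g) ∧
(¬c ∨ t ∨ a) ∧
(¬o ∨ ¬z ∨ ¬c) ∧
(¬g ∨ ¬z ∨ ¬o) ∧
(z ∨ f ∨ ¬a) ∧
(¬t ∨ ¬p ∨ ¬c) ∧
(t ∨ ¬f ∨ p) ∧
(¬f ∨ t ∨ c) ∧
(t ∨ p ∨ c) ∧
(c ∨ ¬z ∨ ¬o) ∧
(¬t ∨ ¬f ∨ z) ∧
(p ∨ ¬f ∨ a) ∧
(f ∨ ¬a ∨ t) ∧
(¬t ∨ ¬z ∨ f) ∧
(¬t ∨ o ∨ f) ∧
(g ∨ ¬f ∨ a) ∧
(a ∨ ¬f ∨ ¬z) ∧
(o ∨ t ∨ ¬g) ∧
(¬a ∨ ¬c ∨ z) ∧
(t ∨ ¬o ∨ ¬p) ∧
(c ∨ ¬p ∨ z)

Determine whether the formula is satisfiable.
No

No, the formula is not satisfiable.

No assignment of truth values to the variables can make all 34 clauses true simultaneously.

The formula is UNSAT (unsatisfiable).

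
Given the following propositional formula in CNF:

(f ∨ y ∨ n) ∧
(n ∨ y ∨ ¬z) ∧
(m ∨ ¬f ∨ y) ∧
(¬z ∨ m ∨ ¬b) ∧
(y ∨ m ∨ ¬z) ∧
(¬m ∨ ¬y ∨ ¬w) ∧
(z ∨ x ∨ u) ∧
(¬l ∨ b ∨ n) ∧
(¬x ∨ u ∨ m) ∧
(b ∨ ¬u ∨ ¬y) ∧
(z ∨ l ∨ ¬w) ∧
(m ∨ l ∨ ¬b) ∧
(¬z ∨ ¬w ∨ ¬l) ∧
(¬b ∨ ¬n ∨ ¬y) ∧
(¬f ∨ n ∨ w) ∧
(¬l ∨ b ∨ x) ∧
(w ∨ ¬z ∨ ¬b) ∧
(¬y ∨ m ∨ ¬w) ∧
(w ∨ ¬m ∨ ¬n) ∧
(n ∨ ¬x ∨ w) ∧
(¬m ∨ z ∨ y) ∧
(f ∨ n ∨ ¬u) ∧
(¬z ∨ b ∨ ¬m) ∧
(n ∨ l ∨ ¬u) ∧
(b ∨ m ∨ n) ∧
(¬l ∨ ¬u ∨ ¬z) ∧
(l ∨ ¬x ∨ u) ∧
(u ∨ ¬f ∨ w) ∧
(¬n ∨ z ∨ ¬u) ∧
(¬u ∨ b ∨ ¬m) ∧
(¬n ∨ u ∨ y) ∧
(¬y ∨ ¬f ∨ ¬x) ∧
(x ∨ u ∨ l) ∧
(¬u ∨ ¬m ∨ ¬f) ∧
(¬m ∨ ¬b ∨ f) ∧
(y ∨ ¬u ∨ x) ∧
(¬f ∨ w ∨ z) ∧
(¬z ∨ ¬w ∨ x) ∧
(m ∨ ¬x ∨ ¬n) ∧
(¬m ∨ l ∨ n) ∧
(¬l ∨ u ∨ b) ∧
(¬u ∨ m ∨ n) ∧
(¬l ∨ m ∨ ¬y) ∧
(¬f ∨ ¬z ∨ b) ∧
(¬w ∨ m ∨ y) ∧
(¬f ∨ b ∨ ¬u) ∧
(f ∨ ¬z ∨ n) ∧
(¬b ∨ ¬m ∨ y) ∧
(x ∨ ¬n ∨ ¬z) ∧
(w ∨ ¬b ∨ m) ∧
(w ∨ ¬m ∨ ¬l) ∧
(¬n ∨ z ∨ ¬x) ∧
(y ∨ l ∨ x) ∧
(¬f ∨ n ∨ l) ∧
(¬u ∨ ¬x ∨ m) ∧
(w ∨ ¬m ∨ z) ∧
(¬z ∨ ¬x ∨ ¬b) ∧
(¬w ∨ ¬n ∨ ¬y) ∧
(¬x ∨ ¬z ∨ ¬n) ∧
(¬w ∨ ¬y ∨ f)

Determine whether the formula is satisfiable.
No

No, the formula is not satisfiable.

No assignment of truth values to the variables can make all 60 clauses true simultaneously.

The formula is UNSAT (unsatisfiable).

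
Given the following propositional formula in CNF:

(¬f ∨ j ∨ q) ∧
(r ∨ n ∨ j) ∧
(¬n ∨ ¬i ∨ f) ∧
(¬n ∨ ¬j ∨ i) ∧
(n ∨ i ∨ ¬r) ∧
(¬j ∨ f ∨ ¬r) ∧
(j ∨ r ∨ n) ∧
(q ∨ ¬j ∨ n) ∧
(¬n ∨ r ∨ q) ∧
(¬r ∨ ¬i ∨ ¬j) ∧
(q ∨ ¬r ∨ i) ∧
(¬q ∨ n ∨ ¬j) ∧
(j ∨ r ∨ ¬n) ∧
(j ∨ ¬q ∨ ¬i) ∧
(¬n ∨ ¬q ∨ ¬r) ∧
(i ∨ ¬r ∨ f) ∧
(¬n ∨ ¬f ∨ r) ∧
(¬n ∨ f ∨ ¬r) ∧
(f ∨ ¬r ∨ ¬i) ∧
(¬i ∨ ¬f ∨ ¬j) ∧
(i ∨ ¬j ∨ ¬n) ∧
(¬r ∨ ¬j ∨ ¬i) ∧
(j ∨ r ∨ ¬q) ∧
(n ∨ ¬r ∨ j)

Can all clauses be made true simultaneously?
No

No, the formula is not satisfiable.

No assignment of truth values to the variables can make all 24 clauses true simultaneously.

The formula is UNSAT (unsatisfiable).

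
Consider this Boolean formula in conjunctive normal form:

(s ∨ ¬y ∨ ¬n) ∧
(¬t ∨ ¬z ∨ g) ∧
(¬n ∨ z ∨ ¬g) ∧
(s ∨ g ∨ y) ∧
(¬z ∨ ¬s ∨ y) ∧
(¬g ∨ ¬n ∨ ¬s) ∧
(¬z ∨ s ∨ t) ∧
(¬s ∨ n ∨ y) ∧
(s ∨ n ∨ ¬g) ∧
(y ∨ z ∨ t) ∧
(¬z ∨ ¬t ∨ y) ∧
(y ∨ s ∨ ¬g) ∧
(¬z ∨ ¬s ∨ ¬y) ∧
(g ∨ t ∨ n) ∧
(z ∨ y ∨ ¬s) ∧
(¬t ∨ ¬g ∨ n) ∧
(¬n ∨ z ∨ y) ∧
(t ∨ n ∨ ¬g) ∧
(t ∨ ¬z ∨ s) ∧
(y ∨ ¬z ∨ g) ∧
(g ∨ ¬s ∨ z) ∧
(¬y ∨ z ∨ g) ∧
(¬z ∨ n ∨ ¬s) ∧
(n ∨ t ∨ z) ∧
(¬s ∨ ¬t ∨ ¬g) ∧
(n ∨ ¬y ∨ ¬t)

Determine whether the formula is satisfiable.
No

No, the formula is not satisfiable.

No assignment of truth values to the variables can make all 26 clauses true simultaneously.

The formula is UNSAT (unsatisfiable).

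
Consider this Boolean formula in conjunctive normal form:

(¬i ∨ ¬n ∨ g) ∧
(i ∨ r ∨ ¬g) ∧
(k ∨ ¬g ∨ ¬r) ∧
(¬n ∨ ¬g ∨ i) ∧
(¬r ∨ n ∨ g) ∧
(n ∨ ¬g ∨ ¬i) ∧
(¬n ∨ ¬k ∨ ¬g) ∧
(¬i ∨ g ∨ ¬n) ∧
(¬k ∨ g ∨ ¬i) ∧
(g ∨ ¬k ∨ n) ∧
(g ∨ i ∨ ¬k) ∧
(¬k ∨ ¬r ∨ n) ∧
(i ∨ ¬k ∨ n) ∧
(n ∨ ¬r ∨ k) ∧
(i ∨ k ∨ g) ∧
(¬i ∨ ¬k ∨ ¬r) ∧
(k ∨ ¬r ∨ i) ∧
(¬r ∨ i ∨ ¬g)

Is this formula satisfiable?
Yes

Yes, the formula is satisfiable.

One satisfying assignment is: g=True, r=False, i=True, k=False, n=True

Verification: With this assignment, all 18 clauses evaluate to true.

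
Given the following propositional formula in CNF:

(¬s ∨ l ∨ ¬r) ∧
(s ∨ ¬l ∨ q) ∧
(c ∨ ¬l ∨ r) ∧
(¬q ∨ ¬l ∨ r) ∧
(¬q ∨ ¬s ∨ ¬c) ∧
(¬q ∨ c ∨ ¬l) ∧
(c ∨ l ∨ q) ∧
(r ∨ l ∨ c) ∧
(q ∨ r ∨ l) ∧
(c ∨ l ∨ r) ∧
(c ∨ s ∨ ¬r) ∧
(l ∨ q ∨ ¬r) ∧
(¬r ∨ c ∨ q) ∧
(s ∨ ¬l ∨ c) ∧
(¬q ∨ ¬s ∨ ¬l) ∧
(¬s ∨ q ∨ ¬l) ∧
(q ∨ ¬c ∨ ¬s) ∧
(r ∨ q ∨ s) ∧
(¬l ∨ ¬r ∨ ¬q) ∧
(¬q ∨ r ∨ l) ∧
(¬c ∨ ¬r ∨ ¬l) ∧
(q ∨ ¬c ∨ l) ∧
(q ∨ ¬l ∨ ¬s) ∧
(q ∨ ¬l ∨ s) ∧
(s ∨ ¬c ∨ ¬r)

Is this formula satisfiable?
No

No, the formula is not satisfiable.

No assignment of truth values to the variables can make all 25 clauses true simultaneously.

The formula is UNSAT (unsatisfiable).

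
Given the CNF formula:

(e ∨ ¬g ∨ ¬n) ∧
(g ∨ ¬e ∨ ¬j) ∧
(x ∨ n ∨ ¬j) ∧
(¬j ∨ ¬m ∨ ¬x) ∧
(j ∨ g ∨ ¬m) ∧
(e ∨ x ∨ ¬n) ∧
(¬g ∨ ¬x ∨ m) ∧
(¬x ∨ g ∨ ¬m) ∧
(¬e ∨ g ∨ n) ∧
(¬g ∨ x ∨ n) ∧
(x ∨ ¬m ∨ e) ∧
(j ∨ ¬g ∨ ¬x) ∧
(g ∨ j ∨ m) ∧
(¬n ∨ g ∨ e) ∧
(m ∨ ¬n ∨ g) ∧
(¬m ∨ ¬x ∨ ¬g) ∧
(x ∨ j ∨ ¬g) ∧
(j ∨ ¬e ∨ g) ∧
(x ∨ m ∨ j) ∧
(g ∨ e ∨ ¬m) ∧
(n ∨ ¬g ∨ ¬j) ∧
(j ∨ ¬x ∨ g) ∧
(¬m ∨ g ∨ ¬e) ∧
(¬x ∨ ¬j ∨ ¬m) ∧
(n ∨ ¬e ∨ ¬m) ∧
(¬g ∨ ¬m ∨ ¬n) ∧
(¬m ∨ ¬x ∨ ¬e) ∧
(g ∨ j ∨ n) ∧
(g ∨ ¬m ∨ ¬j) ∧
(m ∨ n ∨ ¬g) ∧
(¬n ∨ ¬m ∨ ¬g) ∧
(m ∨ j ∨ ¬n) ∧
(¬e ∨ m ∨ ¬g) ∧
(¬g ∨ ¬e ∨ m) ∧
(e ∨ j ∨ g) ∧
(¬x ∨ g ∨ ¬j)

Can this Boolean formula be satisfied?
No

No, the formula is not satisfiable.

No assignment of truth values to the variables can make all 36 clauses true simultaneously.

The formula is UNSAT (unsatisfiable).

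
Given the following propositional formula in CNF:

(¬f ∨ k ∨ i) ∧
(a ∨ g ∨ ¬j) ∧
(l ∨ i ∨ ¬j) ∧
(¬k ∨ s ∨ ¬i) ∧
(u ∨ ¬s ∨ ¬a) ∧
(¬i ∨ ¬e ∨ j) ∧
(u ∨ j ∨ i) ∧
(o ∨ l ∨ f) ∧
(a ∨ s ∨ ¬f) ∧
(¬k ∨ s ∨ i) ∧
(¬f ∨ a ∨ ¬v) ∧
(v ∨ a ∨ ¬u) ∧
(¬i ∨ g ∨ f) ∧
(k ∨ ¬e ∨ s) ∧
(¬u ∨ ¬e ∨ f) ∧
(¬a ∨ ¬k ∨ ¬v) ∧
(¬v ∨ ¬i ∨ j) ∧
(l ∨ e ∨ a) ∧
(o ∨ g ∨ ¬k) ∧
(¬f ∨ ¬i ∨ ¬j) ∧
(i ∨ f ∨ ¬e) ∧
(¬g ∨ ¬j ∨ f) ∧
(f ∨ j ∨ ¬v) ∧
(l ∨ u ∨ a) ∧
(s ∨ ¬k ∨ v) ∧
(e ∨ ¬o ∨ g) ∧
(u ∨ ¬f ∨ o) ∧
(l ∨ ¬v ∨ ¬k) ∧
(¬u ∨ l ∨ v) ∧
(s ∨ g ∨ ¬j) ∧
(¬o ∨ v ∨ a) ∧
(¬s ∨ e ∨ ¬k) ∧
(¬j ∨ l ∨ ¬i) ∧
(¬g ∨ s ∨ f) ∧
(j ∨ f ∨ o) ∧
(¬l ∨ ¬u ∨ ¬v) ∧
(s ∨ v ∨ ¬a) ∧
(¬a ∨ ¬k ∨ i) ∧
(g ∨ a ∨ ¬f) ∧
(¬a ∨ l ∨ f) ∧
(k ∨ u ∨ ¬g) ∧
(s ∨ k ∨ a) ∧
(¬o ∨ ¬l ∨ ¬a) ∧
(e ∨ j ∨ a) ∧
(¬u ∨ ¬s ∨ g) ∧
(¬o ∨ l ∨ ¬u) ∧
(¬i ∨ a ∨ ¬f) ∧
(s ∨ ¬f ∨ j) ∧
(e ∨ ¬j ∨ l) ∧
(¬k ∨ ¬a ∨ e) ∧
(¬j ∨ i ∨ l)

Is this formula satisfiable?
Yes

Yes, the formula is satisfiable.

One satisfying assignment is: k=False, i=True, j=False, u=True, g=True, s=True, f=True, l=True, a=True, o=False, v=False, e=False

Verification: With this assignment, all 51 clauses evaluate to true.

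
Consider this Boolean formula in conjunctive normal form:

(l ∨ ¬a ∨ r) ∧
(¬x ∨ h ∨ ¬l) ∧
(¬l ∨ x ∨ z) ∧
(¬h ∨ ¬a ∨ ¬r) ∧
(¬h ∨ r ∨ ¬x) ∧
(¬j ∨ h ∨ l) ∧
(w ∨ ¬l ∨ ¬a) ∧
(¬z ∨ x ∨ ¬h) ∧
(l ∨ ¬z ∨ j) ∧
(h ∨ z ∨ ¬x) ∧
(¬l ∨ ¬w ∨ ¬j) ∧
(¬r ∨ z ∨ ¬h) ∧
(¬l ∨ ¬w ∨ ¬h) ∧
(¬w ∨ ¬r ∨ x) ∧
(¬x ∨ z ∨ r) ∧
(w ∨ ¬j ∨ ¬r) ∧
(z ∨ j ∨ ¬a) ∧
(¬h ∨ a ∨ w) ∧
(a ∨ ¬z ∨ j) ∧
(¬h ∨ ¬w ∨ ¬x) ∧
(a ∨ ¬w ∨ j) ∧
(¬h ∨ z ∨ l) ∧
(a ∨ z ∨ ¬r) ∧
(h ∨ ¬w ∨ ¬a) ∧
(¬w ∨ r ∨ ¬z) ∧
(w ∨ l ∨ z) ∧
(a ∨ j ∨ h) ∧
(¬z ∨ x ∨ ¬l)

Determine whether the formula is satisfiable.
No

No, the formula is not satisfiable.

No assignment of truth values to the variables can make all 28 clauses true simultaneously.

The formula is UNSAT (unsatisfiable).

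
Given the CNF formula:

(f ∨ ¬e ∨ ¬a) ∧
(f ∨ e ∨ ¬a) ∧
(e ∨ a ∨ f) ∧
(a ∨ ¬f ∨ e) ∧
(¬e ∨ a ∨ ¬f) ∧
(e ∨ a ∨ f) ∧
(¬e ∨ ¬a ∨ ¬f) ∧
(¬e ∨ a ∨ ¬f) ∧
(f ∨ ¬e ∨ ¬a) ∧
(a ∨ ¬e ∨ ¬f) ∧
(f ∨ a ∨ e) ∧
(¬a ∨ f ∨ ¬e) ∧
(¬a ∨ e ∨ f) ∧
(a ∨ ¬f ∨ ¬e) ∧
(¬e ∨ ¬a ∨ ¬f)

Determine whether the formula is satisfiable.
Yes

Yes, the formula is satisfiable.

One satisfying assignment is: f=True, a=True, e=False

Verification: With this assignment, all 15 clauses evaluate to true.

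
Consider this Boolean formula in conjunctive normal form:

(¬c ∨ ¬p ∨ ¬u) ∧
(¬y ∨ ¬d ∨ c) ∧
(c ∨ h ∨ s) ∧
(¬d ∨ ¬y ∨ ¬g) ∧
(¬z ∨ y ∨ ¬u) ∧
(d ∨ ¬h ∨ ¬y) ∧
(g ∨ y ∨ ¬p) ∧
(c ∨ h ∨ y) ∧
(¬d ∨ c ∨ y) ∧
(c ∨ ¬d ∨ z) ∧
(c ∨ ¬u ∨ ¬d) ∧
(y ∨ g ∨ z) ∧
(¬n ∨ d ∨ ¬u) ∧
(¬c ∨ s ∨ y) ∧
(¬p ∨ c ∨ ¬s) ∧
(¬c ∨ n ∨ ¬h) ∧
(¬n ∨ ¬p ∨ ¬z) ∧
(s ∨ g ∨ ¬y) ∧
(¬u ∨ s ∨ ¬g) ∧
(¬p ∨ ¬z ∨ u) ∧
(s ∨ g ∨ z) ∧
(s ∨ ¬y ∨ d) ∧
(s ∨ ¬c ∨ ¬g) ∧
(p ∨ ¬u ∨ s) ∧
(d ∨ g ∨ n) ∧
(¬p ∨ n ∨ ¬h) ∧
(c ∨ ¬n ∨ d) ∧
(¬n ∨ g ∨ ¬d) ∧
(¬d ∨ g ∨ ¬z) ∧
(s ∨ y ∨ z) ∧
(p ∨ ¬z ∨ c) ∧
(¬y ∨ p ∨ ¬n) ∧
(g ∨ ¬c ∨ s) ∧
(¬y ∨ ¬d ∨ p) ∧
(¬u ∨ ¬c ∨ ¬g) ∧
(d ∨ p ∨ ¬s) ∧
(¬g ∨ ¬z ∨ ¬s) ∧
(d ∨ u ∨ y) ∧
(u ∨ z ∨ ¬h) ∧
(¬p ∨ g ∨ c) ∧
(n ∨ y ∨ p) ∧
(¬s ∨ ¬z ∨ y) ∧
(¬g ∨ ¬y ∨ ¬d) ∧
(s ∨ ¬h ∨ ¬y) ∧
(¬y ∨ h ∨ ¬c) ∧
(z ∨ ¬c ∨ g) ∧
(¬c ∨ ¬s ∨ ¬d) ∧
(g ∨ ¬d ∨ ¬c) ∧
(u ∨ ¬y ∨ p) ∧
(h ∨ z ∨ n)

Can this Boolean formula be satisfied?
No

No, the formula is not satisfiable.

No assignment of truth values to the variables can make all 50 clauses true simultaneously.

The formula is UNSAT (unsatisfiable).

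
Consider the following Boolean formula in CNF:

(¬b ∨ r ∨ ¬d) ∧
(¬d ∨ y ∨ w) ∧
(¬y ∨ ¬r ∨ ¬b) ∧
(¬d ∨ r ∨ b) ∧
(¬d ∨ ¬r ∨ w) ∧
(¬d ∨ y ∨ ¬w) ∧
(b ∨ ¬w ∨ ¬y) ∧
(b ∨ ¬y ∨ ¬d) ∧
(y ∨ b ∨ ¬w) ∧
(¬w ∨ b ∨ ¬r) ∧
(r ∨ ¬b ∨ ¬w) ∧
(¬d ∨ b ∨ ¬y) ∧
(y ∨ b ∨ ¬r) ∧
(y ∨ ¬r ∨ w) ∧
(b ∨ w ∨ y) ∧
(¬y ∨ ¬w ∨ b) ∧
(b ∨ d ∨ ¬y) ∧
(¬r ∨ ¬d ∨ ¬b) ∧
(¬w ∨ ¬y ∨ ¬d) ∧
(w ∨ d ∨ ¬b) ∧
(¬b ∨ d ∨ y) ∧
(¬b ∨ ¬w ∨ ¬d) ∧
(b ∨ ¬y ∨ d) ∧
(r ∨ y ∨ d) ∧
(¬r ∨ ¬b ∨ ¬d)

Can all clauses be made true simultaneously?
No

No, the formula is not satisfiable.

No assignment of truth values to the variables can make all 25 clauses true simultaneously.

The formula is UNSAT (unsatisfiable).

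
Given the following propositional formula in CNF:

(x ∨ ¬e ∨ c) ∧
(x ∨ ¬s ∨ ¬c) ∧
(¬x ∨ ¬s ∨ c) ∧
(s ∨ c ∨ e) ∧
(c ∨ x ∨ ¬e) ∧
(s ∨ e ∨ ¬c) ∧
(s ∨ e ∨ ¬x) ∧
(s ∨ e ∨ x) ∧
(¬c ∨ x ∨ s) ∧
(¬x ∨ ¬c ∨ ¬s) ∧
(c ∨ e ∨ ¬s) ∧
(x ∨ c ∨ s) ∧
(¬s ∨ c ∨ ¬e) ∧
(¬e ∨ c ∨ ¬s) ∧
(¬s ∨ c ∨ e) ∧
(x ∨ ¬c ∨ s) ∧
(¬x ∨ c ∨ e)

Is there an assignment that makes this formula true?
Yes

Yes, the formula is satisfiable.

One satisfying assignment is: e=True, c=False, x=True, s=False

Verification: With this assignment, all 17 clauses evaluate to true.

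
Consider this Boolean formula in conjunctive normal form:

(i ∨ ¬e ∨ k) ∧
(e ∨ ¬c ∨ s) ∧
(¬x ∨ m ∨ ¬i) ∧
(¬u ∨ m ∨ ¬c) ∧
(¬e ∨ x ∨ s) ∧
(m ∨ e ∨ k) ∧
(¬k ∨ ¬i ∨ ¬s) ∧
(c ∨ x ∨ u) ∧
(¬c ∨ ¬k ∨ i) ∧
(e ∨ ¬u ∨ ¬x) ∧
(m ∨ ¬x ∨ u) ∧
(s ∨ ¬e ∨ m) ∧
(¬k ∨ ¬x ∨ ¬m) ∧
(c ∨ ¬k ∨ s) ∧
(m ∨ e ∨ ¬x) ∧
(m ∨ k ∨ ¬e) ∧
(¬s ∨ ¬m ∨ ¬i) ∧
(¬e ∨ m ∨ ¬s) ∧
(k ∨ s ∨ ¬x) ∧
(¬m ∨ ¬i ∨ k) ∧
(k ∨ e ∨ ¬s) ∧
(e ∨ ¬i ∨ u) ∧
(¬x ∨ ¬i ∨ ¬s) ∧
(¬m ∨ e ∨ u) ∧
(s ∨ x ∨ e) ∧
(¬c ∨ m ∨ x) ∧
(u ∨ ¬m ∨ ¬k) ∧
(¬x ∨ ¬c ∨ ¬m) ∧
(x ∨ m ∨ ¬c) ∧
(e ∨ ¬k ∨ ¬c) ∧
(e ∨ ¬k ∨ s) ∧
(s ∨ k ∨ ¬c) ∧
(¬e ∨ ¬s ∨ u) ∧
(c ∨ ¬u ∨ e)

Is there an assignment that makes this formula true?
Yes

Yes, the formula is satisfiable.

One satisfying assignment is: s=True, i=False, k=True, c=False, x=False, m=True, e=True, u=True

Verification: With this assignment, all 34 clauses evaluate to true.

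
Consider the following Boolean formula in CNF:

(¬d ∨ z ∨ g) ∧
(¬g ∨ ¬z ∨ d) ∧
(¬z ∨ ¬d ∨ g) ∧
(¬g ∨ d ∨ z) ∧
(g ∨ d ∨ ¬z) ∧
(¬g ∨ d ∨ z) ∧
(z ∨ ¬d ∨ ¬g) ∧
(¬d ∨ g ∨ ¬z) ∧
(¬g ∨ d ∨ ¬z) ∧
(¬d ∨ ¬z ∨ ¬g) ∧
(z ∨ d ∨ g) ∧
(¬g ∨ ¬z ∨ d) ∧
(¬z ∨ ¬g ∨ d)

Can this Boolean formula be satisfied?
No

No, the formula is not satisfiable.

No assignment of truth values to the variables can make all 13 clauses true simultaneously.

The formula is UNSAT (unsatisfiable).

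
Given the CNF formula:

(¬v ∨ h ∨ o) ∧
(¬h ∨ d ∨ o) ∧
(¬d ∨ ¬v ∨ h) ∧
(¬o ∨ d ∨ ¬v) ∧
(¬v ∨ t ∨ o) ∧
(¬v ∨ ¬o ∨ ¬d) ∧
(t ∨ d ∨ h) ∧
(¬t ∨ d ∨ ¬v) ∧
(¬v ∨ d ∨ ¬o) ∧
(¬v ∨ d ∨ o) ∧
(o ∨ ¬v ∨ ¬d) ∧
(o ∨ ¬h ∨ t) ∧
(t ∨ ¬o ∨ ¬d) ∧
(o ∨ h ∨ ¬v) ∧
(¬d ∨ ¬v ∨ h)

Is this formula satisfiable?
Yes

Yes, the formula is satisfiable.

One satisfying assignment is: h=False, d=True, t=False, o=False, v=False

Verification: With this assignment, all 15 clauses evaluate to true.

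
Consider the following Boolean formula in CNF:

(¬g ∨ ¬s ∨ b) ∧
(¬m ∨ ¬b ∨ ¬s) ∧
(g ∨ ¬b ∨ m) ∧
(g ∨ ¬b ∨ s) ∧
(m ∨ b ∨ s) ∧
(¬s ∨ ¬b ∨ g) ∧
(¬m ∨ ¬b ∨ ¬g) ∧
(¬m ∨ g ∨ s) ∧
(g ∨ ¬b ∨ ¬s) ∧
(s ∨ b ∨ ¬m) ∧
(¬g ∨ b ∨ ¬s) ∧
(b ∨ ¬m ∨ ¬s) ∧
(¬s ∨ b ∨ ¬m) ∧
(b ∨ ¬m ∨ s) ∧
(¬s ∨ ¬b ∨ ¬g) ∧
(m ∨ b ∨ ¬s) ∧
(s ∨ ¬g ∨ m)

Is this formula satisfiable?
No

No, the formula is not satisfiable.

No assignment of truth values to the variables can make all 17 clauses true simultaneously.

The formula is UNSAT (unsatisfiable).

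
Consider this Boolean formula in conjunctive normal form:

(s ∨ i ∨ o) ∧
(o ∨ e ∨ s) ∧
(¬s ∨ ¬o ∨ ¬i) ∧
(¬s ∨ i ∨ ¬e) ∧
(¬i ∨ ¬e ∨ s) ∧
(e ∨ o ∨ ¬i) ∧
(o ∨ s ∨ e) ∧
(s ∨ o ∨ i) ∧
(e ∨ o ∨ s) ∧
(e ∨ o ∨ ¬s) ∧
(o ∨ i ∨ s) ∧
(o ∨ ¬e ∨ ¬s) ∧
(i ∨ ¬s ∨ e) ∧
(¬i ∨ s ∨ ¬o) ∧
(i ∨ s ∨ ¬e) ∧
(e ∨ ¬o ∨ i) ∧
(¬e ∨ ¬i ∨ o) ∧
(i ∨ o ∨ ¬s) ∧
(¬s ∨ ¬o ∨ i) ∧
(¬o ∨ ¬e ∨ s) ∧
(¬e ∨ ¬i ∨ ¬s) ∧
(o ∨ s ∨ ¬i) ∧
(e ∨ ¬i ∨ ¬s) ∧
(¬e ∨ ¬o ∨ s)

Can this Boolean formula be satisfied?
No

No, the formula is not satisfiable.

No assignment of truth values to the variables can make all 24 clauses true simultaneously.

The formula is UNSAT (unsatisfiable).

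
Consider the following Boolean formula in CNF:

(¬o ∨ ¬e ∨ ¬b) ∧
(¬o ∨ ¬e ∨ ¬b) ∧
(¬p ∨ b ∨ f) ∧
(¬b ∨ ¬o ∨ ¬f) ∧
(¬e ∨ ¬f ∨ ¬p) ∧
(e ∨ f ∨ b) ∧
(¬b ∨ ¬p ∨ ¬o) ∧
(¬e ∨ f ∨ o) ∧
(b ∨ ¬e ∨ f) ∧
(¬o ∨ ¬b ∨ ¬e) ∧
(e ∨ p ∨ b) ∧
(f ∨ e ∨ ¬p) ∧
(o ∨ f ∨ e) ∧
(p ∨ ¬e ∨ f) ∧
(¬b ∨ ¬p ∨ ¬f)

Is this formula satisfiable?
Yes

Yes, the formula is satisfiable.

One satisfying assignment is: o=False, p=True, b=False, f=True, e=False

Verification: With this assignment, all 15 clauses evaluate to true.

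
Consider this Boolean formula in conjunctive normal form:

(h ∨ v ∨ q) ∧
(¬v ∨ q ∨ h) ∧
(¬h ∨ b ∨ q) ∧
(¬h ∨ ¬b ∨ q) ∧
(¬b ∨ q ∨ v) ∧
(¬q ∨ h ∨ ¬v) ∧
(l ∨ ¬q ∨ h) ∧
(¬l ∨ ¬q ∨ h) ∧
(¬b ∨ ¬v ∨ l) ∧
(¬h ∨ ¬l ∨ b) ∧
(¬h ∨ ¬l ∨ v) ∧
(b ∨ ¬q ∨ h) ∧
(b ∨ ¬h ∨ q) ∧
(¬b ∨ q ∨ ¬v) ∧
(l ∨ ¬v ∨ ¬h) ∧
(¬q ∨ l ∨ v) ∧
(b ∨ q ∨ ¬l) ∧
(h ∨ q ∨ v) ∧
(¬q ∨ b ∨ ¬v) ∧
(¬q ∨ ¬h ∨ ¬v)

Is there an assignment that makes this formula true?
No

No, the formula is not satisfiable.

No assignment of truth values to the variables can make all 20 clauses true simultaneously.

The formula is UNSAT (unsatisfiable).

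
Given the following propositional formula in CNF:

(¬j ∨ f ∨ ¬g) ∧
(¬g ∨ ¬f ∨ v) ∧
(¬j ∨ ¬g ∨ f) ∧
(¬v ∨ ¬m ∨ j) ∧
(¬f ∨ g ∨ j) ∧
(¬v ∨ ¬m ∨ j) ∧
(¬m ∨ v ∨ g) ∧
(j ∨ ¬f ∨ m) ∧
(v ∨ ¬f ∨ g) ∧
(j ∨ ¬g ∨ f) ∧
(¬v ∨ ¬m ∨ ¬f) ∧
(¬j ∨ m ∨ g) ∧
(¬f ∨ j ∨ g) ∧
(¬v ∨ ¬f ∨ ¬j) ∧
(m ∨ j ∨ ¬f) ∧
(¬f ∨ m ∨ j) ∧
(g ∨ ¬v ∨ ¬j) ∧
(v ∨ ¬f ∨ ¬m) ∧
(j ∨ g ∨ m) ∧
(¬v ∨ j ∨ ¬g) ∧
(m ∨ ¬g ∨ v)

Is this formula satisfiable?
No

No, the formula is not satisfiable.

No assignment of truth values to the variables can make all 21 clauses true simultaneously.

The formula is UNSAT (unsatisfiable).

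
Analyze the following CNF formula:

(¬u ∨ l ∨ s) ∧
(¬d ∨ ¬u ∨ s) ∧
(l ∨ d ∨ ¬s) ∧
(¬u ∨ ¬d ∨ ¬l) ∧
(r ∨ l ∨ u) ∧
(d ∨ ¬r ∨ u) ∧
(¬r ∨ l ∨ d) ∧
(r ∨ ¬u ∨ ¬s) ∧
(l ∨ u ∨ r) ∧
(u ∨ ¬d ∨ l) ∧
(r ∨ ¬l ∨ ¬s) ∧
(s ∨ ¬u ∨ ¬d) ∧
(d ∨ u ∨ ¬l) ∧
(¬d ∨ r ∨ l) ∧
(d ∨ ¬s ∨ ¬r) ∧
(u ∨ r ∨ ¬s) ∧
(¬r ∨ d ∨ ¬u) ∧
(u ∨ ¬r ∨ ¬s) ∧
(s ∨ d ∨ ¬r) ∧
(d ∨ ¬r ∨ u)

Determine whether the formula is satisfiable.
Yes

Yes, the formula is satisfiable.

One satisfying assignment is: u=True, d=False, s=False, l=True, r=False

Verification: With this assignment, all 20 clauses evaluate to true.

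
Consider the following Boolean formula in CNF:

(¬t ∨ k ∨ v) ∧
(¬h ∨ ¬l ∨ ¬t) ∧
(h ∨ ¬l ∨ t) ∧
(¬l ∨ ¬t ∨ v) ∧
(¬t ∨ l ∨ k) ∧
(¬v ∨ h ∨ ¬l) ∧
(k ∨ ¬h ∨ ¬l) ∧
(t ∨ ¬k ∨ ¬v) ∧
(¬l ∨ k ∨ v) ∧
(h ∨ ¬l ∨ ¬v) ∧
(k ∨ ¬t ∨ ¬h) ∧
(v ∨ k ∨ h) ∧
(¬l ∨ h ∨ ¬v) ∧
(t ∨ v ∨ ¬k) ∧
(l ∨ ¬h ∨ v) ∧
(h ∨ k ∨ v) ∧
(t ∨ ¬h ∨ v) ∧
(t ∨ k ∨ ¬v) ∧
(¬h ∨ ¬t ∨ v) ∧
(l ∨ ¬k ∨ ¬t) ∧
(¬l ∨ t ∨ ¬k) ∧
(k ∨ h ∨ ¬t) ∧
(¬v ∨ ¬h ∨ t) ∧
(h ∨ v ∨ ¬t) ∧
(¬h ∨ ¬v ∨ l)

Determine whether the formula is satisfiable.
No

No, the formula is not satisfiable.

No assignment of truth values to the variables can make all 25 clauses true simultaneously.

The formula is UNSAT (unsatisfiable).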